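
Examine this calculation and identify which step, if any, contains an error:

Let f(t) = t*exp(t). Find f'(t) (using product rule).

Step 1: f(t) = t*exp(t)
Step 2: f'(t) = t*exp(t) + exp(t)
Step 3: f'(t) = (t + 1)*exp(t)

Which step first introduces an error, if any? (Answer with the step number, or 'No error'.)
No error

All steps in this derivation are correct.
The final answer f'(t) = (t + 1)*exp(t) is valid.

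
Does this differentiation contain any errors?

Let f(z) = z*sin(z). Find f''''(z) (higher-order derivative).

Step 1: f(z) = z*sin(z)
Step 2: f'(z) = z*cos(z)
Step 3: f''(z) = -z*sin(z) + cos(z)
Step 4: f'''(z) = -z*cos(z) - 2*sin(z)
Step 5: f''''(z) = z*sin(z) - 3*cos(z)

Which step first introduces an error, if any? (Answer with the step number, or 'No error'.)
Step 2

Step 2 is incorrect due to a dropped term.
The step shows: z*cos(z)
The correct value should be: z*cos(z) + sin(z)

Explanation: A term was dropped: the term sin(z) was incorrectly omitted
The later steps are derived from this incorrect expression, so the error originates in Step 2.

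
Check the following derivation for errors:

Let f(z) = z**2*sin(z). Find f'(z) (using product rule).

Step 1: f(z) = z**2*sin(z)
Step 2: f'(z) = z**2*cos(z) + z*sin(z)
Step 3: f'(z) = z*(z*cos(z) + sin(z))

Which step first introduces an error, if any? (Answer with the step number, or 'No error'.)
Step 2

Step 2 is incorrect due to a wrong coefficient.
The step shows: z**2*cos(z) + z*sin(z)
The correct value should be: z**2*cos(z) + 2*z*sin(z)

Explanation: The coefficient 2 was incorrectly written as 1: the term 2*z*sin(z) was incorrectly written as z*sin(z)
The later steps are derived from this incorrect expression, so the error originates in Step 2.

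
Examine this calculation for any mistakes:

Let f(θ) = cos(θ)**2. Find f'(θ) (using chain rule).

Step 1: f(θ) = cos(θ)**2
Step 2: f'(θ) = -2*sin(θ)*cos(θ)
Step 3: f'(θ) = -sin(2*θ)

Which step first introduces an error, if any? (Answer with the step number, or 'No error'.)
No error

All steps in this derivation are correct.
The final answer f'(θ) = -sin(2*θ) is valid.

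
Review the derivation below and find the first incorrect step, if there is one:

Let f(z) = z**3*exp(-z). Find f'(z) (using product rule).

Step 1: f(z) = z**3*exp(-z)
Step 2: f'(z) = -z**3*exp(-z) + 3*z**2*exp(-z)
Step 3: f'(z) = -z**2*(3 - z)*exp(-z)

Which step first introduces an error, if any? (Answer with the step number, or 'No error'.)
Step 3

Step 3 is incorrect due to a sign flip.
The step shows: -z**2*(3 - z)*exp(-z)
The correct value should be: z**2*(3 - z)*exp(-z)

Explanation: The sign of the whole expression was flipped: the term z**2*(3 - z)*exp(-z) was incorrectly written as -z**2*(3 - z)*exp(-z)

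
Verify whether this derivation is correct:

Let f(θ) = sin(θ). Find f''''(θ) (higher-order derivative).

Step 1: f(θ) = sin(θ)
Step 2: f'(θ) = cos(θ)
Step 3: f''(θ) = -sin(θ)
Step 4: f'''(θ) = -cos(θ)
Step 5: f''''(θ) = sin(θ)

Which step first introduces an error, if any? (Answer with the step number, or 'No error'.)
No error

All steps in this derivation are correct.
The final answer f''''(θ) = sin(θ) is valid.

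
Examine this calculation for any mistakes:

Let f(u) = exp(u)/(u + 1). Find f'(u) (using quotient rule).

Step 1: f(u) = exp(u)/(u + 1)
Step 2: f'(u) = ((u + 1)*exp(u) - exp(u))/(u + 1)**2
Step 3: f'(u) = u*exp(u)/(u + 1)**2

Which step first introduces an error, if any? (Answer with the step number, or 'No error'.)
No error

All steps in this derivation are correct.
The final answer f'(u) = u*exp(u)/(u + 1)**2 is valid.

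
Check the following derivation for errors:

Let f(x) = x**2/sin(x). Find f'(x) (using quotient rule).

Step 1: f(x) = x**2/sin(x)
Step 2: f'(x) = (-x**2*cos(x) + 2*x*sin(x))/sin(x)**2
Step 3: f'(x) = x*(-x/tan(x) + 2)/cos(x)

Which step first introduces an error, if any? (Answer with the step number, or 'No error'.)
Step 3

Step 3 is incorrect due to a wrong trig function.
The step shows: x*(-x/tan(x) + 2)/cos(x)
The correct value should be: x*(-x/tan(x) + 2)/sin(x)

Explanation: sin(x) was incorrectly written as cos(x): the term x*(-x/tan(x) + 2)/sin(x) was incorrectly written as x*(-x/tan(x) + 2)/cos(x)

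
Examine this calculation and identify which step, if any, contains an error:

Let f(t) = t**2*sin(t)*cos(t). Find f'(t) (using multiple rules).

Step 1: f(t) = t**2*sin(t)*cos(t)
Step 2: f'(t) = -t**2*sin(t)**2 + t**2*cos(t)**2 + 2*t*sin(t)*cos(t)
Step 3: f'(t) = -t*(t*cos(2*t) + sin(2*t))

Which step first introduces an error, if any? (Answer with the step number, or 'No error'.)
Step 3

Step 3 is incorrect due to a sign flip.
The step shows: -t*(t*cos(2*t) + sin(2*t))
The correct value should be: t*(t*cos(2*t) + sin(2*t))

Explanation: The sign of the whole expression was flipped: the term t*(t*cos(2*t) + sin(2*t)) was incorrectly written as -t*(t*cos(2*t) + sin(2*t))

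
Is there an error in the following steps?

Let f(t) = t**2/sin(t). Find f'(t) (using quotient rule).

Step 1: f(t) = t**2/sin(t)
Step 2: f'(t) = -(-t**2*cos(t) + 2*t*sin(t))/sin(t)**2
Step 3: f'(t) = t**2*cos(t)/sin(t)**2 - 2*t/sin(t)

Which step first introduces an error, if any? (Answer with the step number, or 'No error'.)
Step 2

Step 2 is incorrect due to a sign flip.
The step shows: -(-t**2*cos(t) + 2*t*sin(t))/sin(t)**2
The correct value should be: (-t**2*cos(t) + 2*t*sin(t))/sin(t)**2

Explanation: The sign of the whole expression was flipped: the term (-t**2*cos(t) + 2*t*sin(t))/sin(t)**2 was incorrectly written as -(-t**2*cos(t) + 2*t*sin(t))/sin(t)**2
The later steps are derived from this incorrect expression, so the error originates in Step 2.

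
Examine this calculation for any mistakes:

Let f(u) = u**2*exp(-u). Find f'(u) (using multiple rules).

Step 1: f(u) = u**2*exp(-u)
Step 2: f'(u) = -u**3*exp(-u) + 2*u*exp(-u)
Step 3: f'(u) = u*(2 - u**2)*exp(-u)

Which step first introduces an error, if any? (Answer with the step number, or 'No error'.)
Step 2

Step 2 is incorrect due to a wrong exponent.
The step shows: -u**3*exp(-u) + 2*u*exp(-u)
The correct value should be: -u**2*exp(-u) + 2*u*exp(-u)

Explanation: The exponent 2 on u was incorrectly written as 3: the term -u**2*exp(-u) was incorrectly written as -u**3*exp(-u)
The later steps are derived from this incorrect expression, so the error originates in Step 2.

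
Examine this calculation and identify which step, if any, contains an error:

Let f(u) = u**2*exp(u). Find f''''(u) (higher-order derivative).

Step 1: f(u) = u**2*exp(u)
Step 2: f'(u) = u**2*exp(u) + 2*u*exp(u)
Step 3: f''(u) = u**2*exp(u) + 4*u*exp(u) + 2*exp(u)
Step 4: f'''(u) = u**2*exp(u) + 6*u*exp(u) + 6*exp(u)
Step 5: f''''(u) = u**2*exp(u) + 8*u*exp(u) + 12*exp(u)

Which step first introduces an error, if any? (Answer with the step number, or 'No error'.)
No error

All steps in this derivation are correct.
The final answer f''''(u) = u**2*exp(u) + 8*u*exp(u) + 12*exp(u) is valid.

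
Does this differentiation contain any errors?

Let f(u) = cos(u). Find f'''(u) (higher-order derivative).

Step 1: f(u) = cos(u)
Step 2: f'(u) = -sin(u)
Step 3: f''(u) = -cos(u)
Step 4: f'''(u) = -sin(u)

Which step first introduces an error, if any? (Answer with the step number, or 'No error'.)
Step 4

Step 4 is incorrect due to a sign flip.
The step shows: -sin(u)
The correct value should be: sin(u)

Explanation: The sign of the whole expression was flipped: the term sin(u) was incorrectly written as -sin(u)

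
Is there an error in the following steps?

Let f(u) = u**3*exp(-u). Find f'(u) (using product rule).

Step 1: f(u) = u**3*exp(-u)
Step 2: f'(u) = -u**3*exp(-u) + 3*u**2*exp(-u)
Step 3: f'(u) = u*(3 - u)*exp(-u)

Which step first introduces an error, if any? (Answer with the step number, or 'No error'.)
Step 3

Step 3 is incorrect due to a wrong exponent.
The step shows: u*(3 - u)*exp(-u)
The correct value should be: u**2*(3 - u)*exp(-u)

Explanation: The exponent 2 on u was incorrectly written as 1: the term u**2*(3 - u)*exp(-u) was incorrectly written as u*(3 - u)*exp(-u)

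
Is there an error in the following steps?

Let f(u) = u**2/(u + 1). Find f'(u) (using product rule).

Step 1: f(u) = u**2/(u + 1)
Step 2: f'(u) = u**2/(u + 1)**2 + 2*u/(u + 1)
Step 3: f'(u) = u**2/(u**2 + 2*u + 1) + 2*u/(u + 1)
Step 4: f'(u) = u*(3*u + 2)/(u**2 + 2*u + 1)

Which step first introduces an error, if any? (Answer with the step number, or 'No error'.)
Step 2

Step 2 is incorrect due to a sign flip.
The step shows: u**2/(u + 1)**2 + 2*u/(u + 1)
The correct value should be: -u**2/(u + 1)**2 + 2*u/(u + 1)

Explanation: The sign of one term was flipped: the term -u**2/(u + 1)**2 was incorrectly written as u**2/(u + 1)**2
The later steps are derived from this incorrect expression, so the error originates in Step 2.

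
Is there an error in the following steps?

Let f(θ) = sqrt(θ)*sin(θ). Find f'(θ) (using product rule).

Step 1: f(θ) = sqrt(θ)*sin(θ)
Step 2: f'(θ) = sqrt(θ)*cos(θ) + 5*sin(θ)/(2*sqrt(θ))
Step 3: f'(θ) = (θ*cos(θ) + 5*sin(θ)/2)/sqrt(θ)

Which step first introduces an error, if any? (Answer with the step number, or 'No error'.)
Step 2

Step 2 is incorrect due to a wrong coefficient.
The step shows: sqrt(θ)*cos(θ) + 5*sin(θ)/(2*sqrt(θ))
The correct value should be: sqrt(θ)*cos(θ) + sin(θ)/(2*sqrt(θ))

Explanation: The coefficient 1/2 was incorrectly written as 5/2: the term sin(θ)/(2*sqrt(θ)) was incorrectly written as 5*sin(θ)/(2*sqrt(θ))
The later steps are derived from this incorrect expression, so the error originates in Step 2.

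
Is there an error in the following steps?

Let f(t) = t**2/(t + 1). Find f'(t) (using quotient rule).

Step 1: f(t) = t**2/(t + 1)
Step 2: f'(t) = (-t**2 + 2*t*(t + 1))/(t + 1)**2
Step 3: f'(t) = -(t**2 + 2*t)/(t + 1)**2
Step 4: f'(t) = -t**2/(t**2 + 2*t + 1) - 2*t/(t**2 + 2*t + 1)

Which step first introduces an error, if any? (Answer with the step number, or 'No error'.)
Step 3

Step 3 is incorrect due to a sign flip.
The step shows: -(t**2 + 2*t)/(t + 1)**2
The correct value should be: (t**2 + 2*t)/(t + 1)**2

Explanation: The sign of the whole expression was flipped: the term (t**2 + 2*t)/(t + 1)**2 was incorrectly written as -(t**2 + 2*t)/(t + 1)**2
The later steps are derived from this incorrect expression, so the error originates in Step 3.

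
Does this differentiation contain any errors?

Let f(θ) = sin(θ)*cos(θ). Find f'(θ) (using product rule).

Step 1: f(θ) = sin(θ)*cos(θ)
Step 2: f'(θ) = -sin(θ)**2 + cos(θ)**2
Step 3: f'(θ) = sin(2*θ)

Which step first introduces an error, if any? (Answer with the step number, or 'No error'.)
Step 3

Step 3 is incorrect due to a wrong trig function.
The step shows: sin(2*θ)
The correct value should be: cos(2*θ)

Explanation: cos(2*θ) was incorrectly written as sin(2*θ): the term cos(2*θ) was incorrectly written as sin(2*θ)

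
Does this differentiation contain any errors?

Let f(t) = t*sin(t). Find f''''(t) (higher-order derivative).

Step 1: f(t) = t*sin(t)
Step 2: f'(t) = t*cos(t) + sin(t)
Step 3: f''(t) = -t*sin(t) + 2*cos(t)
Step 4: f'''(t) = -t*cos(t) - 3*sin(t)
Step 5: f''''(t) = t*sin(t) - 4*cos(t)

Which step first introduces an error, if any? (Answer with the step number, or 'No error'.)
No error

All steps in this derivation are correct.
The final answer f''''(t) = t*sin(t) - 4*cos(t) is valid.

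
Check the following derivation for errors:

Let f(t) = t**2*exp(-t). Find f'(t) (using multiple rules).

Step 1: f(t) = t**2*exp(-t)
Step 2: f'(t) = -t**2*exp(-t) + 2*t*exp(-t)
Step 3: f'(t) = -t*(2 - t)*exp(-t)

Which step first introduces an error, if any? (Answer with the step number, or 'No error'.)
Step 3

Step 3 is incorrect due to a sign flip.
The step shows: -t*(2 - t)*exp(-t)
The correct value should be: t*(2 - t)*exp(-t)

Explanation: The sign of the whole expression was flipped: the term t*(2 - t)*exp(-t) was incorrectly written as -t*(2 - t)*exp(-t)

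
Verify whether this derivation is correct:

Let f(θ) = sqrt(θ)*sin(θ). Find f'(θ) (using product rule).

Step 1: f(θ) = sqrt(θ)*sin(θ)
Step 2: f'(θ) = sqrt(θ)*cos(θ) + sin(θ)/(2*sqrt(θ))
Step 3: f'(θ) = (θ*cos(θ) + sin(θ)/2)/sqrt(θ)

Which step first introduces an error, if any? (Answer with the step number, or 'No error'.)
No error

All steps in this derivation are correct.
The final answer f'(θ) = (θ*cos(θ) + sin(θ)/2)/sqrt(θ) is valid.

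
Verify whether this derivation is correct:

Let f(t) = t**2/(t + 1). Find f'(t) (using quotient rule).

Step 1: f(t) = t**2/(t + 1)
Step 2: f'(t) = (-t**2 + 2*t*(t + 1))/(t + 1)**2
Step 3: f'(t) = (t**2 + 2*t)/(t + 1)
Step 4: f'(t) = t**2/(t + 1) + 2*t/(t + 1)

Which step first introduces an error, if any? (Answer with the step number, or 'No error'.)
Step 3

Step 3 is incorrect due to a wrong exponent.
The step shows: (t**2 + 2*t)/(t + 1)
The correct value should be: (t**2 + 2*t)/(t + 1)**2

Explanation: The exponent -2 on t + 1 was incorrectly written as -1: the term (t**2 + 2*t)/(t + 1)**2 was incorrectly written as (t**2 + 2*t)/(t + 1)
The later steps are derived from this incorrect expression, so the error originates in Step 3.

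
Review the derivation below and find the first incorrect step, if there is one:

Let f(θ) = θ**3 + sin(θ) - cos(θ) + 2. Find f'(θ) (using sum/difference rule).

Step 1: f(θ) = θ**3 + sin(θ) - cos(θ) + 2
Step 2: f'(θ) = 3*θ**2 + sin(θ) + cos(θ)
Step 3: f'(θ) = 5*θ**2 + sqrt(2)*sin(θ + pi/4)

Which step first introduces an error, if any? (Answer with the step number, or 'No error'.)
Step 3

Step 3 is incorrect due to a wrong coefficient.
The step shows: 5*θ**2 + sqrt(2)*sin(θ + pi/4)
The correct value should be: 3*θ**2 + sqrt(2)*sin(θ + pi/4)

Explanation: The coefficient 3 was incorrectly written as 5: the term 3*θ**2 was incorrectly written as 5*θ**2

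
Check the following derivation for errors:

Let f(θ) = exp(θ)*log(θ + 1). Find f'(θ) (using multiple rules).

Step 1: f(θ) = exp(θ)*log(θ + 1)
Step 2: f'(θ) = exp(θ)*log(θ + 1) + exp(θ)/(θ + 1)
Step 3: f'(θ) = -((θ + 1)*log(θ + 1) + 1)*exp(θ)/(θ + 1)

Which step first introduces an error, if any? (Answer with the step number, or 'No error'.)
Step 3

Step 3 is incorrect due to a sign flip.
The step shows: -((θ + 1)*log(θ + 1) + 1)*exp(θ)/(θ + 1)
The correct value should be: ((θ + 1)*log(θ + 1) + 1)*exp(θ)/(θ + 1)

Explanation: The sign of the whole expression was flipped: the term ((θ + 1)*log(θ + 1) + 1)*exp(θ)/(θ + 1) was incorrectly written as -((θ + 1)*log(θ + 1) + 1)*exp(θ)/(θ + 1)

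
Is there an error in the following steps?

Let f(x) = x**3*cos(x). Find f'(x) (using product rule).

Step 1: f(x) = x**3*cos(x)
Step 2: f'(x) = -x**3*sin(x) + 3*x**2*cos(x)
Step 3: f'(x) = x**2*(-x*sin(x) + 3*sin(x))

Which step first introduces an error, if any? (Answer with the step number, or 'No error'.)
Step 3

Step 3 is incorrect due to a wrong trig function.
The step shows: x**2*(-x*sin(x) + 3*sin(x))
The correct value should be: x**2*(-x*sin(x) + 3*cos(x))

Explanation: cos(x) was incorrectly written as sin(x): the term x**2*(-x*sin(x) + 3*cos(x)) was incorrectly written as x**2*(-x*sin(x) + 3*sin(x))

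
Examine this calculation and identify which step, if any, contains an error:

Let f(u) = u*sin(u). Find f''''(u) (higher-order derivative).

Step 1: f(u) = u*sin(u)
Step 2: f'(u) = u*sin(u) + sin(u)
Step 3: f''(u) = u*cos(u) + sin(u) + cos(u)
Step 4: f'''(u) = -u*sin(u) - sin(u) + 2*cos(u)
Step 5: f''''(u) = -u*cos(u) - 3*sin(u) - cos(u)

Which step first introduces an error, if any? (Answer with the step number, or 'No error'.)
Step 2

Step 2 is incorrect due to a wrong trig function.
The step shows: u*sin(u) + sin(u)
The correct value should be: u*cos(u) + sin(u)

Explanation: cos(u) was incorrectly written as sin(u): the term u*cos(u) was incorrectly written as u*sin(u)
The later steps are derived from this incorrect expression, so the error originates in Step 2.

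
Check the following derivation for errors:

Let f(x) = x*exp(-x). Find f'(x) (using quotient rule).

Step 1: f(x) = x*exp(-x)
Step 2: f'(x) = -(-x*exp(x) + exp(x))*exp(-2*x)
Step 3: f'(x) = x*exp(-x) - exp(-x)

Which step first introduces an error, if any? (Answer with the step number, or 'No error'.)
Step 2

Step 2 is incorrect due to a sign flip.
The step shows: -(-x*exp(x) + exp(x))*exp(-2*x)
The correct value should be: (-x*exp(x) + exp(x))*exp(-2*x)

Explanation: The sign of the whole expression was flipped: the term (-x*exp(x) + exp(x))*exp(-2*x) was incorrectly written as -(-x*exp(x) + exp(x))*exp(-2*x)
The later steps are derived from this incorrect expression, so the error originates in Step 2.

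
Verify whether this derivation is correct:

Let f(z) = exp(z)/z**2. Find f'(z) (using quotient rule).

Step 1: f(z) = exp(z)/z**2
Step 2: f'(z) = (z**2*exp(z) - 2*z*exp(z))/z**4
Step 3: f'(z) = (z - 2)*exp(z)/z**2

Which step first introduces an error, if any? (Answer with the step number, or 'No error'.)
Step 3

Step 3 is incorrect due to a wrong exponent.
The step shows: (z - 2)*exp(z)/z**2
The correct value should be: (z - 2)*exp(z)/z**3

Explanation: The exponent -3 on z was incorrectly written as -2: the term (z - 2)*exp(z)/z**3 was incorrectly written as (z - 2)*exp(z)/z**2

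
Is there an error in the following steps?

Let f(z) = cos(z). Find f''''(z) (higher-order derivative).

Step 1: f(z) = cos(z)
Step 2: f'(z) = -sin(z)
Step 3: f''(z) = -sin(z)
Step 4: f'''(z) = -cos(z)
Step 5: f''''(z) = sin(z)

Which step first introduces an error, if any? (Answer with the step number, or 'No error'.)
Step 3

Step 3 is incorrect due to a wrong trig function.
The step shows: -sin(z)
The correct value should be: -cos(z)

Explanation: cos(z) was incorrectly written as sin(z): the term -cos(z) was incorrectly written as -sin(z)
The later steps are derived from this incorrect expression, so the error originates in Step 3.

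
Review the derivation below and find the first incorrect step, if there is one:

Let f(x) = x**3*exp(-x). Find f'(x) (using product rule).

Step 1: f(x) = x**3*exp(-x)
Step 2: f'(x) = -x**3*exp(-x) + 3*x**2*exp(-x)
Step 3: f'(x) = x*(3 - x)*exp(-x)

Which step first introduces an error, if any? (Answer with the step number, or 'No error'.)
Step 3

Step 3 is incorrect due to a wrong exponent.
The step shows: x*(3 - x)*exp(-x)
The correct value should be: x**2*(3 - x)*exp(-x)

Explanation: The exponent 2 on x was incorrectly written as 1: the term x**2*(3 - x)*exp(-x) was incorrectly written as x*(3 - x)*exp(-x)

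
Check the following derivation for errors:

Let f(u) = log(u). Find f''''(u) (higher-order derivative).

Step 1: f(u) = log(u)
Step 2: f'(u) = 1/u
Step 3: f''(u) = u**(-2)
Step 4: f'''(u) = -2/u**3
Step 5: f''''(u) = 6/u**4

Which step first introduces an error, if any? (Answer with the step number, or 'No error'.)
Step 3

Step 3 is incorrect due to a sign flip.
The step shows: u**(-2)
The correct value should be: -1/u**2

Explanation: The sign of the whole expression was flipped: the term -1/u**2 was incorrectly written as u**(-2)
The later steps are derived from this incorrect expression, so the error originates in Step 3.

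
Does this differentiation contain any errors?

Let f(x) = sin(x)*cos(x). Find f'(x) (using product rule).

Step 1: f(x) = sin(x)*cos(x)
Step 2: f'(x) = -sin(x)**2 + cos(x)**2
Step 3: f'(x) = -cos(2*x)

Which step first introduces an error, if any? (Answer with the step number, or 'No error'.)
Step 3

Step 3 is incorrect due to a sign flip.
The step shows: -cos(2*x)
The correct value should be: cos(2*x)

Explanation: The sign of the whole expression was flipped: the term cos(2*x) was incorrectly written as -cos(2*x)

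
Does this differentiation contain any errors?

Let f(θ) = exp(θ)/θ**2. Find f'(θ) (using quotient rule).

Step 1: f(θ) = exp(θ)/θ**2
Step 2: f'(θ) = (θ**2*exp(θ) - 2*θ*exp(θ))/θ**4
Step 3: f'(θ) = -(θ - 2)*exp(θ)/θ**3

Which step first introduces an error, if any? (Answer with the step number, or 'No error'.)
Step 3

Step 3 is incorrect due to a sign flip.
The step shows: -(θ - 2)*exp(θ)/θ**3
The correct value should be: (θ - 2)*exp(θ)/θ**3

Explanation: The sign of the whole expression was flipped: the term (θ - 2)*exp(θ)/θ**3 was incorrectly written as -(θ - 2)*exp(θ)/θ**3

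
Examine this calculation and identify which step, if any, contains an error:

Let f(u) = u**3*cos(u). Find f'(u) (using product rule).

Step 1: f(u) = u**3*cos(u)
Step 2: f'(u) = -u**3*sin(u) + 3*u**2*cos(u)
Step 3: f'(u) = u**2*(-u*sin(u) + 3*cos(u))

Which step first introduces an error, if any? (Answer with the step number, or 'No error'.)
No error

All steps in this derivation are correct.
The final answer f'(u) = u**2*(-u*sin(u) + 3*cos(u)) is valid.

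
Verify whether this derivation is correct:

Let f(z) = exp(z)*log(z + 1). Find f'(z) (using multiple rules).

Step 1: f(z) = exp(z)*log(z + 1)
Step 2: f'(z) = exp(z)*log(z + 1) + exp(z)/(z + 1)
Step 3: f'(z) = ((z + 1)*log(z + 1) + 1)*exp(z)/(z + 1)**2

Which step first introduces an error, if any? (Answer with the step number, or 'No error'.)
Step 3

Step 3 is incorrect due to a wrong exponent.
The step shows: ((z + 1)*log(z + 1) + 1)*exp(z)/(z + 1)**2
The correct value should be: ((z + 1)*log(z + 1) + 1)*exp(z)/(z + 1)

Explanation: The exponent -1 on z + 1 was incorrectly written as -2: the term ((z + 1)*log(z + 1) + 1)*exp(z)/(z + 1) was incorrectly written as ((z + 1)*log(z + 1) + 1)*exp(z)/(z + 1)**2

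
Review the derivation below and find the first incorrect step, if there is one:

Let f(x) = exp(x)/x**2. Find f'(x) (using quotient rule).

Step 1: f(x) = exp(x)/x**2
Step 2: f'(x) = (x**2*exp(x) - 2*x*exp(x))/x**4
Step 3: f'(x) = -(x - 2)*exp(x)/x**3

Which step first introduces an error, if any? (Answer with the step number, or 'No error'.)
Step 3

Step 3 is incorrect due to a sign flip.
The step shows: -(x - 2)*exp(x)/x**3
The correct value should be: (x - 2)*exp(x)/x**3

Explanation: The sign of the whole expression was flipped: the term (x - 2)*exp(x)/x**3 was incorrectly written as -(x - 2)*exp(x)/x**3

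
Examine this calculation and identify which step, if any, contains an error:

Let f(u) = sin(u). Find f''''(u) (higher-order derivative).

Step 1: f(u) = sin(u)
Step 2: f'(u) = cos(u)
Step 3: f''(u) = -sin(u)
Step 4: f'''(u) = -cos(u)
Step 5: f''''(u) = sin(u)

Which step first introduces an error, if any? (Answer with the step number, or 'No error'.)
No error

All steps in this derivation are correct.
The final answer f''''(u) = sin(u) is valid.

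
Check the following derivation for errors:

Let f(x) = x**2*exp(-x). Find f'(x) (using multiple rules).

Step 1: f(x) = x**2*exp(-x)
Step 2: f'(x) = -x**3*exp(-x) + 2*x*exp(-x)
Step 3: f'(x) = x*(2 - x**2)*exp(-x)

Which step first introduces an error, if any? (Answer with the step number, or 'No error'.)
Step 2

Step 2 is incorrect due to a wrong exponent.
The step shows: -x**3*exp(-x) + 2*x*exp(-x)
The correct value should be: -x**2*exp(-x) + 2*x*exp(-x)

Explanation: The exponent 2 on x was incorrectly written as 3: the term -x**2*exp(-x) was incorrectly written as -x**3*exp(-x)
The later steps are derived from this incorrect expression, so the error originates in Step 2.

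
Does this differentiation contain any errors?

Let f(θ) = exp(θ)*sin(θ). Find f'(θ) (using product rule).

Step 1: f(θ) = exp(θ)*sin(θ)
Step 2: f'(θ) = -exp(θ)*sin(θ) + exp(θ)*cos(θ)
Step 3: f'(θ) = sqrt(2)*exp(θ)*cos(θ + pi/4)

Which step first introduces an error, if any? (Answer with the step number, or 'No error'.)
Step 2

Step 2 is incorrect due to a sign flip.
The step shows: -exp(θ)*sin(θ) + exp(θ)*cos(θ)
The correct value should be: exp(θ)*sin(θ) + exp(θ)*cos(θ)

Explanation: The sign of one term was flipped: the term exp(θ)*sin(θ) was incorrectly written as -exp(θ)*sin(θ)
The later steps are derived from this incorrect expression, so the error originates in Step 2.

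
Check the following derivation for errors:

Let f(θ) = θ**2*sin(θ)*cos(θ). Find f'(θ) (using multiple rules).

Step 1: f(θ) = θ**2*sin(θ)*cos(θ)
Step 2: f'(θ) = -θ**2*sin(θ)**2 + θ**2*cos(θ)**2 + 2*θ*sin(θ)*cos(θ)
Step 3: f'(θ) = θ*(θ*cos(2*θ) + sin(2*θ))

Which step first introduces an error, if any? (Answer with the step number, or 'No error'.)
No error

All steps in this derivation are correct.
The final answer f'(θ) = θ*(θ*cos(2*θ) + sin(2*θ)) is valid.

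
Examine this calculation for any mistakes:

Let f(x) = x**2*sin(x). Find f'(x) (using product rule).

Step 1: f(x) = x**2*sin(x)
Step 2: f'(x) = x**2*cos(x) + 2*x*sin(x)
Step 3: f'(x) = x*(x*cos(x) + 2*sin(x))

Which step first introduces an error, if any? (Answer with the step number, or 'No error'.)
No error

All steps in this derivation are correct.
The final answer f'(x) = x*(x*cos(x) + 2*sin(x)) is valid.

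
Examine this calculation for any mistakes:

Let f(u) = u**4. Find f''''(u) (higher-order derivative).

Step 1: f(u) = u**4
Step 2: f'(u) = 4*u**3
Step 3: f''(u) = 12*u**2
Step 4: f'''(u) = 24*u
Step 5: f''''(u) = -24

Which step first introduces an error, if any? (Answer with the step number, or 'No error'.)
Step 5

Step 5 is incorrect due to a sign flip.
The step shows: -24
The correct value should be: 24

Explanation: The sign of the whole expression was flipped: the term 24 was incorrectly written as -24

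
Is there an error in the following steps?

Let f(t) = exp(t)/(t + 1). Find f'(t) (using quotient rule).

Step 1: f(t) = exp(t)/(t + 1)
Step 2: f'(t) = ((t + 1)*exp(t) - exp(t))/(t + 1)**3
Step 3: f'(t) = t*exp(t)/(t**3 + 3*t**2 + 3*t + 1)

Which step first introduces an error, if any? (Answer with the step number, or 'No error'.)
Step 2

Step 2 is incorrect due to a wrong exponent.
The step shows: ((t + 1)*exp(t) - exp(t))/(t + 1)**3
The correct value should be: ((t + 1)*exp(t) - exp(t))/(t + 1)**2

Explanation: The exponent -2 on t + 1 was incorrectly written as -3: the term ((t + 1)*exp(t) - exp(t))/(t + 1)**2 was incorrectly written as ((t + 1)*exp(t) - exp(t))/(t + 1)**3
The later steps are derived from this incorrect expression, so the error originates in Step 2.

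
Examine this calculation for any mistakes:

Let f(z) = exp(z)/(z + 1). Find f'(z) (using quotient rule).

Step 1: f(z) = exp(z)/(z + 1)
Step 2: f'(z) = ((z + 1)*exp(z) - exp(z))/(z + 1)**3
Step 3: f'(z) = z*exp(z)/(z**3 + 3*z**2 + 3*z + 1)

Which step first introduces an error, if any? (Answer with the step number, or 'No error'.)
Step 2

Step 2 is incorrect due to a wrong exponent.
The step shows: ((z + 1)*exp(z) - exp(z))/(z + 1)**3
The correct value should be: ((z + 1)*exp(z) - exp(z))/(z + 1)**2

Explanation: The exponent -2 on z + 1 was incorrectly written as -3: the term ((z + 1)*exp(z) - exp(z))/(z + 1)**2 was incorrectly written as ((z + 1)*exp(z) - exp(z))/(z + 1)**3
The later steps are derived from this incorrect expression, so the error originates in Step 2.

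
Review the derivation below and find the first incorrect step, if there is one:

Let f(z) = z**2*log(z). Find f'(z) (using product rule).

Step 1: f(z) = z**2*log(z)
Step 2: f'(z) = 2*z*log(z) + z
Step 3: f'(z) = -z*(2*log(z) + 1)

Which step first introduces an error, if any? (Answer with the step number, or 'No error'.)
Step 3

Step 3 is incorrect due to a sign flip.
The step shows: -z*(2*log(z) + 1)
The correct value should be: z*(2*log(z) + 1)

Explanation: The sign of the whole expression was flipped: the term z*(2*log(z) + 1) was incorrectly written as -z*(2*log(z) + 1)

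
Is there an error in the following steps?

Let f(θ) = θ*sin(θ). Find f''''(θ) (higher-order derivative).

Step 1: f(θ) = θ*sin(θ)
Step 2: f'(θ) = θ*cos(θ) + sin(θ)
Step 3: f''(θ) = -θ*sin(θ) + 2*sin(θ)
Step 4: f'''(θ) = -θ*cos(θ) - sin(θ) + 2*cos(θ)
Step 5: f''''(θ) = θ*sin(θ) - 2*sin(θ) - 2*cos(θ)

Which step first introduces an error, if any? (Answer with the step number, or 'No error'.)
Step 3

Step 3 is incorrect due to a wrong trig function.
The step shows: -θ*sin(θ) + 2*sin(θ)
The correct value should be: -θ*sin(θ) + 2*cos(θ)

Explanation: cos(θ) was incorrectly written as sin(θ): the term 2*cos(θ) was incorrectly written as 2*sin(θ)
The later steps are derived from this incorrect expression, so the error originates in Step 3.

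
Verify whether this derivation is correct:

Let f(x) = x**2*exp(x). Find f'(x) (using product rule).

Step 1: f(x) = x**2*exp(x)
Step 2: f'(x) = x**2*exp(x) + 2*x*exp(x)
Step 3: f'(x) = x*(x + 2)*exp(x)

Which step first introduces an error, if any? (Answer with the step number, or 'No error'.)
No error

All steps in this derivation are correct.
The final answer f'(x) = x*(x + 2)*exp(x) is valid.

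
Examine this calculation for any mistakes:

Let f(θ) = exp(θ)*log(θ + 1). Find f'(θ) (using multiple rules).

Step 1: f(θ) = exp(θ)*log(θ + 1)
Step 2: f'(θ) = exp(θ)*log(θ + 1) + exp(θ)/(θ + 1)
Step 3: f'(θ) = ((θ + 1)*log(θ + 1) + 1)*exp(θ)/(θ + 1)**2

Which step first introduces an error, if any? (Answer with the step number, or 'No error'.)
Step 3

Step 3 is incorrect due to a wrong exponent.
The step shows: ((θ + 1)*log(θ + 1) + 1)*exp(θ)/(θ + 1)**2
The correct value should be: ((θ + 1)*log(θ + 1) + 1)*exp(θ)/(θ + 1)

Explanation: The exponent -1 on θ + 1 was incorrectly written as -2: the term ((θ + 1)*log(θ + 1) + 1)*exp(θ)/(θ + 1) was incorrectly written as ((θ + 1)*log(θ + 1) + 1)*exp(θ)/(θ + 1)**2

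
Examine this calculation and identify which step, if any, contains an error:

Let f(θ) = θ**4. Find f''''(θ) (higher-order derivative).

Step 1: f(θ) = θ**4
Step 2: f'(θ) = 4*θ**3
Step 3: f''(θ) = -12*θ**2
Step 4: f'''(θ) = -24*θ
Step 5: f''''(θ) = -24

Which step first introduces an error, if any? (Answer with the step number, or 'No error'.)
Step 3

Step 3 is incorrect due to a sign flip.
The step shows: -12*θ**2
The correct value should be: 12*θ**2

Explanation: The sign of the whole expression was flipped: the term 12*θ**2 was incorrectly written as -12*θ**2
The later steps are derived from this incorrect expression, so the error originates in Step 3.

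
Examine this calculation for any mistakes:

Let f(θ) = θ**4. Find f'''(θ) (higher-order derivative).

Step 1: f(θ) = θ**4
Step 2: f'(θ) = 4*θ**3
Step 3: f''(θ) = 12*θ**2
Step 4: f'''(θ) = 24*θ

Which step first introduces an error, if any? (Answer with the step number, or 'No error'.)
No error

All steps in this derivation are correct.
The final answer f'''(θ) = 24*θ is valid.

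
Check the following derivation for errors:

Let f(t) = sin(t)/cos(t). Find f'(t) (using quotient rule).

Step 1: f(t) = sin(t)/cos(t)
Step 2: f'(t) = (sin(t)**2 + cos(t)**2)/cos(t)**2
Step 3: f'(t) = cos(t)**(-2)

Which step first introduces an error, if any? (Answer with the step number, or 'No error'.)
No error

All steps in this derivation are correct.
The final answer f'(t) = cos(t)**(-2) is valid.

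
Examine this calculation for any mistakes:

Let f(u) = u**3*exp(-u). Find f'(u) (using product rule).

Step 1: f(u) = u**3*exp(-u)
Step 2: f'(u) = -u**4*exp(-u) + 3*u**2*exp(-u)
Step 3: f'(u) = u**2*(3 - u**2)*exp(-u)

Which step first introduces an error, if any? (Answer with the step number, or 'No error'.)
Step 2

Step 2 is incorrect due to a wrong exponent.
The step shows: -u**4*exp(-u) + 3*u**2*exp(-u)
The correct value should be: -u**3*exp(-u) + 3*u**2*exp(-u)

Explanation: The exponent 3 on u was incorrectly written as 4: the term -u**3*exp(-u) was incorrectly written as -u**4*exp(-u)
The later steps are derived from this incorrect expression, so the error originates in Step 2.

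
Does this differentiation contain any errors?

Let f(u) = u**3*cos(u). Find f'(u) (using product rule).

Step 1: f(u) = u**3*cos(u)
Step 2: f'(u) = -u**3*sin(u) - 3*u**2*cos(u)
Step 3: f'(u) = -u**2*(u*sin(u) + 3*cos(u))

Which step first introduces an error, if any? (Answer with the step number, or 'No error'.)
Step 2

Step 2 is incorrect due to a sign flip.
The step shows: -u**3*sin(u) - 3*u**2*cos(u)
The correct value should be: -u**3*sin(u) + 3*u**2*cos(u)

Explanation: The sign of one term was flipped: the term 3*u**2*cos(u) was incorrectly written as -3*u**2*cos(u)
The later steps are derived from this incorrect expression, so the error originates in Step 2.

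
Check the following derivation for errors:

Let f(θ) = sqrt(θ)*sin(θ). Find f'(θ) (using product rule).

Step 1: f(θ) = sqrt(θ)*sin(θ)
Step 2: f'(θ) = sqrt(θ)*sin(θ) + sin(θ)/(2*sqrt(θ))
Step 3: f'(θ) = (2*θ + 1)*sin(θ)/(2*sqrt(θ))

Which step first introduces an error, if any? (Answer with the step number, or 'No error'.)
Step 2

Step 2 is incorrect due to a wrong trig function.
The step shows: sqrt(θ)*sin(θ) + sin(θ)/(2*sqrt(θ))
The correct value should be: sqrt(θ)*cos(θ) + sin(θ)/(2*sqrt(θ))

Explanation: cos(θ) was incorrectly written as sin(θ): the term sqrt(θ)*cos(θ) was incorrectly written as sqrt(θ)*sin(θ)
The later steps are derived from this incorrect expression, so the error originates in Step 2.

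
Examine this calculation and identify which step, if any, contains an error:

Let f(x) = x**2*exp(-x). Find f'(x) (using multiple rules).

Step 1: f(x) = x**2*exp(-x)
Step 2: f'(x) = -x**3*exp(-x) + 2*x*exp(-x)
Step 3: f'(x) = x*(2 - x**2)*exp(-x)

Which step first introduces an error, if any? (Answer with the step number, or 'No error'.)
Step 2

Step 2 is incorrect due to a wrong exponent.
The step shows: -x**3*exp(-x) + 2*x*exp(-x)
The correct value should be: -x**2*exp(-x) + 2*x*exp(-x)

Explanation: The exponent 2 on x was incorrectly written as 3: the term -x**2*exp(-x) was incorrectly written as -x**3*exp(-x)
The later steps are derived from this incorrect expression, so the error originates in Step 2.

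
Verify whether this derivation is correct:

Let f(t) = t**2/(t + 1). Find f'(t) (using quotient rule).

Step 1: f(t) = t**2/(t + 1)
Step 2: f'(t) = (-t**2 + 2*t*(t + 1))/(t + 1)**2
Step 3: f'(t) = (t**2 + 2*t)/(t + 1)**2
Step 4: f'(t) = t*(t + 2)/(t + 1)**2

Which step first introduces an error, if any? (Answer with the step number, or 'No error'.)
No error

All steps in this derivation are correct.
The final answer f'(t) = t*(t + 2)/(t + 1)**2 is valid.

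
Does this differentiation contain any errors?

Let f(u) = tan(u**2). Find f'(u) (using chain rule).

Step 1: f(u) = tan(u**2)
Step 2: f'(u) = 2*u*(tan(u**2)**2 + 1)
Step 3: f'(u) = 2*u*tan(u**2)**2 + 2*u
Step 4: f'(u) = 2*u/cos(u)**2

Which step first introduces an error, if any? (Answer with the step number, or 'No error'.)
Step 4

Step 4 is incorrect due to a wrong exponent.
The step shows: 2*u/cos(u)**2
The correct value should be: 2*u/cos(u**2)**2

Explanation: The exponent 2 on u was incorrectly written as 1: the term 2*u/cos(u**2)**2 was incorrectly written as 2*u/cos(u)**2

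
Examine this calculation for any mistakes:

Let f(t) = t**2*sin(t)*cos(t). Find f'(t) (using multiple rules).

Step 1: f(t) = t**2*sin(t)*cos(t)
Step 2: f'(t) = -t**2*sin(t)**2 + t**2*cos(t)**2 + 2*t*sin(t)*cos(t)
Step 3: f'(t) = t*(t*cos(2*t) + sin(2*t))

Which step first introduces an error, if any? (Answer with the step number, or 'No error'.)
No error

All steps in this derivation are correct.
The final answer f'(t) = t*(t*cos(2*t) + sin(2*t)) is valid.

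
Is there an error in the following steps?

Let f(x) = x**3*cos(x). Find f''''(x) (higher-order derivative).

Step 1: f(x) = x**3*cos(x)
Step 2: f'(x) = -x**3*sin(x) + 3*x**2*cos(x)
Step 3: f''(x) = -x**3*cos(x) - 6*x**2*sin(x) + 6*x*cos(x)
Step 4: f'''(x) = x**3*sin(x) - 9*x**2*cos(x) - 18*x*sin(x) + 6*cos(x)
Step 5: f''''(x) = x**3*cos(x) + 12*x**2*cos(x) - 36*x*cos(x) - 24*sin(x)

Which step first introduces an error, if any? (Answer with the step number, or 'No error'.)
Step 5

Step 5 is incorrect due to a wrong trig function.
The step shows: x**3*cos(x) + 12*x**2*cos(x) - 36*x*cos(x) - 24*sin(x)
The correct value should be: x**3*cos(x) + 12*x**2*sin(x) - 36*x*cos(x) - 24*sin(x)

Explanation: sin(x) was incorrectly written as cos(x): the term 12*x**2*sin(x) was incorrectly written as 12*x**2*cos(x)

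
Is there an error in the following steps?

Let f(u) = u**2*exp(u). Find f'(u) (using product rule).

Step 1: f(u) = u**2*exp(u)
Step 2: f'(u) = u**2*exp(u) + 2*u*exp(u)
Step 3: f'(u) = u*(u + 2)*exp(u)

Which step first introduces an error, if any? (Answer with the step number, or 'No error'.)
No error

All steps in this derivation are correct.
The final answer f'(u) = u*(u + 2)*exp(u) is valid.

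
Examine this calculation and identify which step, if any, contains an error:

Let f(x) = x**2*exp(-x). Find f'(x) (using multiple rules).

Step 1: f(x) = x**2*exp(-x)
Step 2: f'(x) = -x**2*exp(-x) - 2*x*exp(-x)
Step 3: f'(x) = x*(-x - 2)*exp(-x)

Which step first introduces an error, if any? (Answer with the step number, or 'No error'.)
Step 2

Step 2 is incorrect due to a sign flip.
The step shows: -x**2*exp(-x) - 2*x*exp(-x)
The correct value should be: -x**2*exp(-x) + 2*x*exp(-x)

Explanation: The sign of one term was flipped: the term 2*x*exp(-x) was incorrectly written as -2*x*exp(-x)
The later steps are derived from this incorrect expression, so the error originates in Step 2.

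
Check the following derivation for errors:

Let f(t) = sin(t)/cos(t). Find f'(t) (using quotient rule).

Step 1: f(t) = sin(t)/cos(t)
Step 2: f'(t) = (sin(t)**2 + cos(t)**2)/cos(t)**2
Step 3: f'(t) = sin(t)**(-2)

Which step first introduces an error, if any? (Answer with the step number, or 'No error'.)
Step 3

Step 3 is incorrect due to a wrong trig function.
The step shows: sin(t)**(-2)
The correct value should be: cos(t)**(-2)

Explanation: cos(t) was incorrectly written as sin(t): the term cos(t)**(-2) was incorrectly written as sin(t)**(-2)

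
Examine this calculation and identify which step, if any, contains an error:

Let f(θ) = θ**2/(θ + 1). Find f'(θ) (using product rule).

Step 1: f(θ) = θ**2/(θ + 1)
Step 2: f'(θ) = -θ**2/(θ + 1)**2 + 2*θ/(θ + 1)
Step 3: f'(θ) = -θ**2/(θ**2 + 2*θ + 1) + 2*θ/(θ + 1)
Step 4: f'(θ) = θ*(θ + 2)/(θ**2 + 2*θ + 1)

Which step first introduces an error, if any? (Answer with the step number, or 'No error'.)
No error

All steps in this derivation are correct.
The final answer f'(θ) = θ*(θ + 2)/(θ**2 + 2*θ + 1) is valid.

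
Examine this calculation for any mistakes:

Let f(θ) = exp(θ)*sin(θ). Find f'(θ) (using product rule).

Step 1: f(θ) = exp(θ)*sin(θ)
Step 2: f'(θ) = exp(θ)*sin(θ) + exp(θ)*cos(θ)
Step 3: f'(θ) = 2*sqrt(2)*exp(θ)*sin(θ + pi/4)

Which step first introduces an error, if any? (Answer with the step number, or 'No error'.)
Step 3

Step 3 is incorrect due to a wrong exponent.
The step shows: 2*sqrt(2)*exp(θ)*sin(θ + pi/4)
The correct value should be: sqrt(2)*exp(θ)*sin(θ + pi/4)

Explanation: The exponent 1/2 on 2 was incorrectly written as 3/2: the term sqrt(2)*exp(θ)*sin(θ + pi/4) was incorrectly written as 2*sqrt(2)*exp(θ)*sin(θ + pi/4)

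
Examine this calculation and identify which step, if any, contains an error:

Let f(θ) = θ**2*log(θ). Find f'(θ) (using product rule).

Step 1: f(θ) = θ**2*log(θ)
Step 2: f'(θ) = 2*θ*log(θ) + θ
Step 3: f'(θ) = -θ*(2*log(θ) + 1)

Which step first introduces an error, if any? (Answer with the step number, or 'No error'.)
Step 3

Step 3 is incorrect due to a sign flip.
The step shows: -θ*(2*log(θ) + 1)
The correct value should be: θ*(2*log(θ) + 1)

Explanation: The sign of the whole expression was flipped: the term θ*(2*log(θ) + 1) was incorrectly written as -θ*(2*log(θ) + 1)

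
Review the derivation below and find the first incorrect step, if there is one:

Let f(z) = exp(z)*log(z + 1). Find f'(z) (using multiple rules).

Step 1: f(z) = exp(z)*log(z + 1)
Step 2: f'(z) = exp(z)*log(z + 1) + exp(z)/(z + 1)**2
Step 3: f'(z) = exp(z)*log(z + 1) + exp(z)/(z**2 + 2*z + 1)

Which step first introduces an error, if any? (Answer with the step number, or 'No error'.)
Step 2

Step 2 is incorrect due to a wrong exponent.
The step shows: exp(z)*log(z + 1) + exp(z)/(z + 1)**2
The correct value should be: exp(z)*log(z + 1) + exp(z)/(z + 1)

Explanation: The exponent -1 on z + 1 was incorrectly written as -2: the term exp(z)/(z + 1) was incorrectly written as exp(z)/(z + 1)**2
The later steps are derived from this incorrect expression, so the error originates in Step 2.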